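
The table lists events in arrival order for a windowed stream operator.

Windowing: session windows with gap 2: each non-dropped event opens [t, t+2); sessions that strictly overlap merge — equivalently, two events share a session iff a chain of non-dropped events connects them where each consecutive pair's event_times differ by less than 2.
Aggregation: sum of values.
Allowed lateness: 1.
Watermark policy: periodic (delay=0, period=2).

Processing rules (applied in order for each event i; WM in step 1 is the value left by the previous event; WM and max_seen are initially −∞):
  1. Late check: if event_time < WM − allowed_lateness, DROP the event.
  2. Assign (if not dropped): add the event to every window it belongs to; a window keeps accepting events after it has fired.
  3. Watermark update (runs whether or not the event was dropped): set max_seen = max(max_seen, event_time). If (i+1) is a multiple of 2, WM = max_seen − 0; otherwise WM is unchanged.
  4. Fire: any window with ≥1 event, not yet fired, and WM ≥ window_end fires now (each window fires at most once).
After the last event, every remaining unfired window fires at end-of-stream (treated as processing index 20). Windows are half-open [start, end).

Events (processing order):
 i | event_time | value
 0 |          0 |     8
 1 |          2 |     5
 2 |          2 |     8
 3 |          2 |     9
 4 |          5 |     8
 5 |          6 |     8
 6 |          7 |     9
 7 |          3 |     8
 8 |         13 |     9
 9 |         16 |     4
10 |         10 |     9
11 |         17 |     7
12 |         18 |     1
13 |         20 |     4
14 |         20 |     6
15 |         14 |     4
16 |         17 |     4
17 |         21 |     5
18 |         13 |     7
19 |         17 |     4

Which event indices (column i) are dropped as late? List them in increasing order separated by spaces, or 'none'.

i=0 t=0 v=8: → [0,2); WM=−∞
i=1 t=2 v=5: → [2,4); WM=2
i=2 t=2 v=8: → [2,4); WM=2
i=3 t=2 v=9: → [2,4); WM=2
i=4 t=5 v=8: → [5,7); WM=2
i=5 t=6 v=8: → [5,8); WM=6
i=6 t=7 v=9: → [5,9); WM=6
i=7 t=3 v=8: DROP (t<6-1); WM=7
i=8 t=13 v=9: → [13,15); WM=7
i=9 t=16 v=4: → [16,18); WM=16
i=10 t=10 v=9: DROP (t<16-1); WM=16
i=11 t=17 v=7: → [16,19); WM=17
i=12 t=18 v=1: → [16,20); WM=17
i=13 t=20 v=4: → [20,22); WM=20
i=14 t=20 v=6: → [20,22); WM=20
i=15 t=14 v=4: DROP (t<20-1); WM=20
i=16 t=17 v=4: DROP (t<20-1); WM=20
i=17 t=21 v=5: → [20,23); WM=21
i=18 t=13 v=7: DROP (t<21-1); WM=21
i=19 t=17 v=4: DROP (t<21-1); WM=21

7 10 15 16 18 19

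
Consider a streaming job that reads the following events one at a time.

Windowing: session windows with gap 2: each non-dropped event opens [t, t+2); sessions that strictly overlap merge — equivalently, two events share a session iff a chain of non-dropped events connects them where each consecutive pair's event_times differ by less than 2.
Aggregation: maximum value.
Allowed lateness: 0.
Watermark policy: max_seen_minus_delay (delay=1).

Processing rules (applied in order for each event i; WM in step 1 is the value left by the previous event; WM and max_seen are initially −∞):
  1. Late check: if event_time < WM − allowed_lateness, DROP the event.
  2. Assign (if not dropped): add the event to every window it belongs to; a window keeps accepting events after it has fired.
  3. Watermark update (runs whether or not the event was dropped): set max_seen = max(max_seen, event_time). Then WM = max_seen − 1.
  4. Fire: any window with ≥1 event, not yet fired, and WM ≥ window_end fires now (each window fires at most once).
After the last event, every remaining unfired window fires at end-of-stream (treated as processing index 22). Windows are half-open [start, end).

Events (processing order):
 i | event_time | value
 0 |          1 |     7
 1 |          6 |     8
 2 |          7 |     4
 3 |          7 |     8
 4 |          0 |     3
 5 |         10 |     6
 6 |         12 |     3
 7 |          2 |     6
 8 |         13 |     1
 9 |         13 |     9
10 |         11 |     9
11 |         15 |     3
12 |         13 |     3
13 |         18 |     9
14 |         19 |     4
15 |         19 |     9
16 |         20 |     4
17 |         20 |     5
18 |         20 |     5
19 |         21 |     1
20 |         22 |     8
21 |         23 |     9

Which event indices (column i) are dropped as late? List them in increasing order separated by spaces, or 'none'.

4 7 10 12

i=0 t=1 v=7: → [1,3); WM=0
i=1 t=6 v=8: → [6,8); WM=5
i=2 t=7 v=4: → [6,9); WM=6
i=3 t=7 v=8: → [6,9); WM=6
i=4 t=0 v=3: DROP (t<6-0); WM=6
i=5 t=10 v=6: → [10,12); WM=9
i=6 t=12 v=3: → [12,14); WM=11
i=7 t=2 v=6: DROP (t<11-0); WM=11
i=8 t=13 v=1: → [12,15); WM=12
i=9 t=13 v=9: → [12,15); WM=12
i=10 t=11 v=9: DROP (t<12-0); WM=12
i=11 t=15 v=3: → [15,17); WM=14
i=12 t=13 v=3: DROP (t<14-0); WM=14
i=13 t=18 v=9: → [18,20); WM=17
i=14 t=19 v=4: → [18,21); WM=18
i=15 t=19 v=9: → [18,21); WM=18
i=16 t=20 v=4: → [18,22); WM=19
i=17 t=20 v=5: → [18,22); WM=19
i=18 t=20 v=5: → [18,22); WM=19
i=19 t=21 v=1: → [18,23); WM=20
i=20 t=22 v=8: → [18,24); WM=21
i=21 t=23 v=9: → [18,25); WM=22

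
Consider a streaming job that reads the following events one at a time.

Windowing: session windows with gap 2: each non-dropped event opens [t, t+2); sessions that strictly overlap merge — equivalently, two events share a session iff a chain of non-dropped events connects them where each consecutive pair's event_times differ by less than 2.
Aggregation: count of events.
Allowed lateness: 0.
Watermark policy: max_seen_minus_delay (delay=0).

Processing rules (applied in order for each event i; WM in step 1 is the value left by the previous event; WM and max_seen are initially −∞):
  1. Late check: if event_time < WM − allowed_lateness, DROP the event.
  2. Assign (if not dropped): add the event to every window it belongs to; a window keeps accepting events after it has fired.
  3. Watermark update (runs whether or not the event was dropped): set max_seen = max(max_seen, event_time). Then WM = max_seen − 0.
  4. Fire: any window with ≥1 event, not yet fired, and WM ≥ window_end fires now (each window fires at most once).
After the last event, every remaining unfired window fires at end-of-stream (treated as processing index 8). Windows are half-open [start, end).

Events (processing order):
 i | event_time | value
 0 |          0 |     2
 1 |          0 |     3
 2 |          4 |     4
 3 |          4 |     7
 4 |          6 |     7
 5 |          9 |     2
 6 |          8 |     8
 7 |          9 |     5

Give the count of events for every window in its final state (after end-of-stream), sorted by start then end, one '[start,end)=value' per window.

[0,2)=2 [4,6)=2 [6,8)=1 [9,11)=2

i=0 t=0 v=2: → [0,2); WM=0
i=1 t=0 v=3: → [0,2); WM=0
i=2 t=4 v=4: → [4,6); WM=4
i=3 t=4 v=7: → [4,6); WM=4
i=4 t=6 v=7: → [6,8); WM=6
i=5 t=9 v=2: → [9,11); WM=9
i=6 t=8 v=8: DROP (t<9-0); WM=9
i=7 t=9 v=5: → [9,11); WM=9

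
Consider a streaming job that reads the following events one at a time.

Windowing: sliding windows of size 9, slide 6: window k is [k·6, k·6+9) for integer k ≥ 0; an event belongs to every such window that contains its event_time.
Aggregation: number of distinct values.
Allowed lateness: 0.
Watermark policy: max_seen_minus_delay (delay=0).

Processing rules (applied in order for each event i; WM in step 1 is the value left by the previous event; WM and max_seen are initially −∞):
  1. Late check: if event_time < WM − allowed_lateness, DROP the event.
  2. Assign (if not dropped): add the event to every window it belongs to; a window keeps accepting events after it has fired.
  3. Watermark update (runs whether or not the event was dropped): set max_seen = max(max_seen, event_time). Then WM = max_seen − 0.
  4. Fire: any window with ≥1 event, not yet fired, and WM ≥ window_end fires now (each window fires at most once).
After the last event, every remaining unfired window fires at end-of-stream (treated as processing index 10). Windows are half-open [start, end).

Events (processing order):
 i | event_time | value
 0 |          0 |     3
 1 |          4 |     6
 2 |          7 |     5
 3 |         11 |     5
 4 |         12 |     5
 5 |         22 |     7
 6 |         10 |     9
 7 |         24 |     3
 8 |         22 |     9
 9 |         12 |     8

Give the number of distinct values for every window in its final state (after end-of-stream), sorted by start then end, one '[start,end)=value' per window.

i=0 t=0 v=3: → [0,9); WM=0
i=1 t=4 v=6: → [0,9); WM=4
i=2 t=7 v=5: → [6,15),[0,9); WM=7
i=3 t=11 v=5: → [6,15); WM=11; [0,9) fires=3
i=4 t=12 v=5: → [12,21),[6,15); WM=12
i=5 t=22 v=7: → [18,27); WM=22; [6,15) fires=1 [12,21) fires=1
i=6 t=10 v=9: DROP (t<22-0); WM=22
i=7 t=24 v=3: → [24,33),[18,27); WM=24
i=8 t=22 v=9: DROP (t<24-0); WM=24
i=9 t=12 v=8: DROP (t<24-0); WM=24

[0,9)=3 [6,15)=1 [12,21)=1 [18,27)=2 [24,33)=1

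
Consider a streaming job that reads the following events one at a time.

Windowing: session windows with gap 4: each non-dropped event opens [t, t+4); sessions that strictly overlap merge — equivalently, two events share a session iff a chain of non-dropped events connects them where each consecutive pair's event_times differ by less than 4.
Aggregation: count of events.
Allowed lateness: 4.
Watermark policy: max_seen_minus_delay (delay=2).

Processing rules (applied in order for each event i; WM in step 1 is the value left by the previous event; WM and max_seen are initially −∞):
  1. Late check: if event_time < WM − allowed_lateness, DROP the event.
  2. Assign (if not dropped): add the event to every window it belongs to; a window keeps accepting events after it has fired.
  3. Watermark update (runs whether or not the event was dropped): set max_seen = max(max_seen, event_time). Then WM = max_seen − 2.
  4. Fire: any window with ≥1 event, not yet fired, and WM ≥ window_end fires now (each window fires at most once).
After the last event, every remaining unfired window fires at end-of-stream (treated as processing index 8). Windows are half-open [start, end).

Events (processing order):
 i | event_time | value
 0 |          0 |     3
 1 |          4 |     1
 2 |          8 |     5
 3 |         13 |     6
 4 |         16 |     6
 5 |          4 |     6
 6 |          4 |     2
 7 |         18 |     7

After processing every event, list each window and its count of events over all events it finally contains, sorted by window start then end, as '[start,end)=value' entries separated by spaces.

[0,4)=1 [4,8)=1 [8,12)=1 [13,22)=3

i=0 t=0 v=3: → [0,4); WM=-2
i=1 t=4 v=1: → [4,8); WM=2
i=2 t=8 v=5: → [8,12); WM=6
i=3 t=13 v=6: → [13,17); WM=11
i=4 t=16 v=6: → [13,20); WM=14
i=5 t=4 v=6: DROP (t<14-4); WM=14
i=6 t=4 v=2: DROP (t<14-4); WM=14
i=7 t=18 v=7: → [13,22); WM=16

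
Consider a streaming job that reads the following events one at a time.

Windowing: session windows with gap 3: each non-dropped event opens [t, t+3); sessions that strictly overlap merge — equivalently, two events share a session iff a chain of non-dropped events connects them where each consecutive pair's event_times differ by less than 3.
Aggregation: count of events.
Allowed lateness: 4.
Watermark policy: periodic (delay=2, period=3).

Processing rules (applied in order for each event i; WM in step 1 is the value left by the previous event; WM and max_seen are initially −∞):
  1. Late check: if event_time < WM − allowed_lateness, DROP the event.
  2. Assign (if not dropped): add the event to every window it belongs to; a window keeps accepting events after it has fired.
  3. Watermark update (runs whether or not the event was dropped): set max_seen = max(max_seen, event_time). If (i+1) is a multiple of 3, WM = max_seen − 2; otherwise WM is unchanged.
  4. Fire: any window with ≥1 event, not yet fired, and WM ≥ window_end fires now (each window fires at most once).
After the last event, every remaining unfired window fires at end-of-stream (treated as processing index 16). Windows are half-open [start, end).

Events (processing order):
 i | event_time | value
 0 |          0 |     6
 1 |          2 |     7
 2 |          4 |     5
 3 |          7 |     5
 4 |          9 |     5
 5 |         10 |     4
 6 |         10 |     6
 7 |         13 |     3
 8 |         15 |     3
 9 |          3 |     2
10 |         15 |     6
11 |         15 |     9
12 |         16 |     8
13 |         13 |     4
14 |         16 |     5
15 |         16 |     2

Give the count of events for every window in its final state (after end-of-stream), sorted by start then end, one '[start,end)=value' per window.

i=0 t=0 v=6: → [0,3); WM=−∞
i=1 t=2 v=7: → [0,5); WM=−∞
i=2 t=4 v=5: → [0,7); WM=2
i=3 t=7 v=5: → [7,10); WM=2
i=4 t=9 v=5: → [7,12); WM=2
i=5 t=10 v=4: → [7,13); WM=8
i=6 t=10 v=6: → [7,13); WM=8
i=7 t=13 v=3: → [13,16); WM=8
i=8 t=15 v=3: → [13,18); WM=13
i=9 t=3 v=2: DROP (t<13-4); WM=13
i=10 t=15 v=6: → [13,18); WM=13
i=11 t=15 v=9: → [13,18); WM=13
i=12 t=16 v=8: → [13,19); WM=13
i=13 t=13 v=4: → [13,19); WM=13
i=14 t=16 v=5: → [13,19); WM=14
i=15 t=16 v=2: → [13,19); WM=14

[0,7)=3 [7,13)=4 [13,19)=8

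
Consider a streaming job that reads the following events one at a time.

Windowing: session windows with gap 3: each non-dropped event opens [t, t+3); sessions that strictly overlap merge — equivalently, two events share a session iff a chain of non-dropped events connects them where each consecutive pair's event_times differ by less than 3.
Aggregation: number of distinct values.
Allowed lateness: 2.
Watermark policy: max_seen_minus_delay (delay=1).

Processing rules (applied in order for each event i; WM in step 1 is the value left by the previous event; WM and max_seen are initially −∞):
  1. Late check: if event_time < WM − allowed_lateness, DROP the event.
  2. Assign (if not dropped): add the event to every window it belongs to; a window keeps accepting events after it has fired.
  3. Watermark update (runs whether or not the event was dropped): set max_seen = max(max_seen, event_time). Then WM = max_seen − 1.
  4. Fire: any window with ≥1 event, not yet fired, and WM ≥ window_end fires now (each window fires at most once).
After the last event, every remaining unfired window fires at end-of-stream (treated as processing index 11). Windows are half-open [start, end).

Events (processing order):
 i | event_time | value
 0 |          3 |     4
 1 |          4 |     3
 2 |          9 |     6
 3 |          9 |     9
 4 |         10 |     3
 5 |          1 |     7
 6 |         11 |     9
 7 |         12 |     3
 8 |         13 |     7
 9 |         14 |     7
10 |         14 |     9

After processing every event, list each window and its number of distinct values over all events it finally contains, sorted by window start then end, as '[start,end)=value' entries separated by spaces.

[3,7)=2 [9,17)=4

i=0 t=3 v=4: → [3,6); WM=2
i=1 t=4 v=3: → [3,7); WM=3
i=2 t=9 v=6: → [9,12); WM=8
i=3 t=9 v=9: → [9,12); WM=8
i=4 t=10 v=3: → [9,13); WM=9
i=5 t=1 v=7: DROP (t<9-2); WM=9
i=6 t=11 v=9: → [9,14); WM=10
i=7 t=12 v=3: → [9,15); WM=11
i=8 t=13 v=7: → [9,16); WM=12
i=9 t=14 v=7: → [9,17); WM=13
i=10 t=14 v=9: → [9,17); WM=13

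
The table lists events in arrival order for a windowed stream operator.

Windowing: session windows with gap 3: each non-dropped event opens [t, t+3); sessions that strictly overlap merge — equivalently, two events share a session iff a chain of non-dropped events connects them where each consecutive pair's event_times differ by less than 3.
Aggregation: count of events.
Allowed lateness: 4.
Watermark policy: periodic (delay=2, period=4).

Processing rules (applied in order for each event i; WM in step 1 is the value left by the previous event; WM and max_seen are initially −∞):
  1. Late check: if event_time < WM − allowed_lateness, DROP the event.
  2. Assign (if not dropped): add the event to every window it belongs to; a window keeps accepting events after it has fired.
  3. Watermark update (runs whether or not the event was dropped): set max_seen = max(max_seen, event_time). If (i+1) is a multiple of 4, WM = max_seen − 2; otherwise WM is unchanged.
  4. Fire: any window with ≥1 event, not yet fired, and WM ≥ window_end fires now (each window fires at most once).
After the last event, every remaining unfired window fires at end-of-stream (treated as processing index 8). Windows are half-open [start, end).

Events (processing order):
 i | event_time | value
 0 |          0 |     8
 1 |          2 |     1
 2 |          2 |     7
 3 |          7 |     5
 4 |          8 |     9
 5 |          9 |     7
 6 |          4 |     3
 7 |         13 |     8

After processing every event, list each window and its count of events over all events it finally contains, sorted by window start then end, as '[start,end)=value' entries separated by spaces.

[0,7)=4 [7,12)=3 [13,16)=1

i=0 t=0 v=8: → [0,3); WM=−∞
i=1 t=2 v=1: → [0,5); WM=−∞
i=2 t=2 v=7: → [0,5); WM=−∞
i=3 t=7 v=5: → [7,10); WM=5
i=4 t=8 v=9: → [7,11); WM=5
i=5 t=9 v=7: → [7,12); WM=5
i=6 t=4 v=3: → [0,7); WM=5
i=7 t=13 v=8: → [13,16); WM=11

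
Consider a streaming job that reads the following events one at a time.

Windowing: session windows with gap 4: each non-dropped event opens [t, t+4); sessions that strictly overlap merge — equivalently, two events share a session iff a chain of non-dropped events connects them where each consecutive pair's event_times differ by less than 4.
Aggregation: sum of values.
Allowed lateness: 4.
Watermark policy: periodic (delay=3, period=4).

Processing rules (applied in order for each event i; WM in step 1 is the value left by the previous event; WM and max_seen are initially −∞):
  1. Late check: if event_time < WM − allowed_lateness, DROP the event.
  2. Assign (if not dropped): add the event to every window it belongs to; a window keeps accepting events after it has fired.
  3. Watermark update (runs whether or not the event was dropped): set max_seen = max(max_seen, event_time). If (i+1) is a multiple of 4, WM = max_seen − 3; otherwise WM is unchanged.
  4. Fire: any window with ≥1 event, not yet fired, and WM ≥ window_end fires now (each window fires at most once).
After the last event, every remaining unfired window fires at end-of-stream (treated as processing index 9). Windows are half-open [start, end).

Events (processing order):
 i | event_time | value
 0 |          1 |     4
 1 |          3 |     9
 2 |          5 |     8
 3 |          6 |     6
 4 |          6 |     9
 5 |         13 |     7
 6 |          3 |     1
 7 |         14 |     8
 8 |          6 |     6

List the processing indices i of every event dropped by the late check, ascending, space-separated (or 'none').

8

i=0 t=1 v=4: → [1,5); WM=−∞
i=1 t=3 v=9: → [1,7); WM=−∞
i=2 t=5 v=8: → [1,9); WM=−∞
i=3 t=6 v=6: → [1,10); WM=3
i=4 t=6 v=9: → [1,10); WM=3
i=5 t=13 v=7: → [13,17); WM=3
i=6 t=3 v=1: → [1,10); WM=3
i=7 t=14 v=8: → [13,18); WM=11
i=8 t=6 v=6: DROP (t<11-4); WM=11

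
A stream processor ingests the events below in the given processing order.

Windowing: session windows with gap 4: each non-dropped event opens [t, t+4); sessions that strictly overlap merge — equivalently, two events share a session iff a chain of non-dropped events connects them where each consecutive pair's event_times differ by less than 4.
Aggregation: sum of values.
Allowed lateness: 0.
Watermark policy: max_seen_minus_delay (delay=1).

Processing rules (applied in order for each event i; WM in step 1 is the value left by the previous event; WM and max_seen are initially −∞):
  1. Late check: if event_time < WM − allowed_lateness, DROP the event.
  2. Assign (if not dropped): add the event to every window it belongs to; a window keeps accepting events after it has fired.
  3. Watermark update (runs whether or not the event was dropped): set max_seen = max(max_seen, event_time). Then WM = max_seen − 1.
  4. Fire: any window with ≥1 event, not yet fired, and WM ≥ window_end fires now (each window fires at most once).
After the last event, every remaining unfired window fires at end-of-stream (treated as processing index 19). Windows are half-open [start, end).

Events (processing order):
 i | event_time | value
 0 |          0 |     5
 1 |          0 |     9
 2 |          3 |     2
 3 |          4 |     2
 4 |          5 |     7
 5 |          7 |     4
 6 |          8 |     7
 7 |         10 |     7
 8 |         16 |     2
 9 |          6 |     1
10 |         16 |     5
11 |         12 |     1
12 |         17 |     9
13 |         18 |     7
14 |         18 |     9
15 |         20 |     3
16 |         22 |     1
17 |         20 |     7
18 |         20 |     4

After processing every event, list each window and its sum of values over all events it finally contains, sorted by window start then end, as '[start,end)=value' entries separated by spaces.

[0,14)=43 [16,26)=36

i=0 t=0 v=5: → [0,4); WM=-1
i=1 t=0 v=9: → [0,4); WM=-1
i=2 t=3 v=2: → [0,7); WM=2
i=3 t=4 v=2: → [0,8); WM=3
i=4 t=5 v=7: → [0,9); WM=4
i=5 t=7 v=4: → [0,11); WM=6
i=6 t=8 v=7: → [0,12); WM=7
i=7 t=10 v=7: → [0,14); WM=9
i=8 t=16 v=2: → [16,20); WM=15
i=9 t=6 v=1: DROP (t<15-0); WM=15
i=10 t=16 v=5: → [16,20); WM=15
i=11 t=12 v=1: DROP (t<15-0); WM=15
i=12 t=17 v=9: → [16,21); WM=16
i=13 t=18 v=7: → [16,22); WM=17
i=14 t=18 v=9: → [16,22); WM=17
i=15 t=20 v=3: → [16,24); WM=19
i=16 t=22 v=1: → [16,26); WM=21
i=17 t=20 v=7: DROP (t<21-0); WM=21
i=18 t=20 v=4: DROP (t<21-0); WM=21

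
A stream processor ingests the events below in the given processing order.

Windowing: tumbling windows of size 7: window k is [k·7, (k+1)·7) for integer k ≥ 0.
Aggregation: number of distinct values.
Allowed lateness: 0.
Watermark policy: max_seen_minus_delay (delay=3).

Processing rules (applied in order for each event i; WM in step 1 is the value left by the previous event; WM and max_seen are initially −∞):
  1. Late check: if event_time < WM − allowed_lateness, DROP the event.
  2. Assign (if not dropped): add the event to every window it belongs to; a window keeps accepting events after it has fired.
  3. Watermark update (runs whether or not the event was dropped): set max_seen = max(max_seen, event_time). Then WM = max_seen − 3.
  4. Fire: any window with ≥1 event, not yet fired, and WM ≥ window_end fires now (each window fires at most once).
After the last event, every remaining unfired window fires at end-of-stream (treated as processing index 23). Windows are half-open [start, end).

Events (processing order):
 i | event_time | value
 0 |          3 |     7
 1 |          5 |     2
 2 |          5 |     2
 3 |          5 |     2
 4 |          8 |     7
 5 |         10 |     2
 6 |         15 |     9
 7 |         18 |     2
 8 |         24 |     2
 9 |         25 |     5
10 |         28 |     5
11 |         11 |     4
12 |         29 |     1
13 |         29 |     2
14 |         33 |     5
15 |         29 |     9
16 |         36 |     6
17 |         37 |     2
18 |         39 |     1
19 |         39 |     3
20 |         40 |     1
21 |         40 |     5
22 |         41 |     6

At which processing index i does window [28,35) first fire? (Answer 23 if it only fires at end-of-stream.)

i=0 t=3 v=7: → [0,7); WM=0
i=1 t=5 v=2: → [0,7); WM=2
i=2 t=5 v=2: → [0,7); WM=2
i=3 t=5 v=2: → [0,7); WM=2
i=4 t=8 v=7: → [7,14); WM=5
i=5 t=10 v=2: → [7,14); WM=7; [0,7) fires=2
i=6 t=15 v=9: → [14,21); WM=12
i=7 t=18 v=2: → [14,21); WM=15; [7,14) fires=2
i=8 t=24 v=2: → [21,28); WM=21; [14,21) fires=2
i=9 t=25 v=5: → [21,28); WM=22
i=10 t=28 v=5: → [28,35); WM=25
i=11 t=11 v=4: DROP (t<25-0); WM=25
i=12 t=29 v=1: → [28,35); WM=26
i=13 t=29 v=2: → [28,35); WM=26
i=14 t=33 v=5: → [28,35); WM=30; [21,28) fires=2
i=15 t=29 v=9: DROP (t<30-0); WM=30
i=16 t=36 v=6: → [35,42); WM=33
i=17 t=37 v=2: → [35,42); WM=34
i=18 t=39 v=1: → [35,42); WM=36; [28,35) fires=3
i=19 t=39 v=3: → [35,42); WM=36
i=20 t=40 v=1: → [35,42); WM=37
i=21 t=40 v=5: → [35,42); WM=37
i=22 t=41 v=6: → [35,42); WM=38

18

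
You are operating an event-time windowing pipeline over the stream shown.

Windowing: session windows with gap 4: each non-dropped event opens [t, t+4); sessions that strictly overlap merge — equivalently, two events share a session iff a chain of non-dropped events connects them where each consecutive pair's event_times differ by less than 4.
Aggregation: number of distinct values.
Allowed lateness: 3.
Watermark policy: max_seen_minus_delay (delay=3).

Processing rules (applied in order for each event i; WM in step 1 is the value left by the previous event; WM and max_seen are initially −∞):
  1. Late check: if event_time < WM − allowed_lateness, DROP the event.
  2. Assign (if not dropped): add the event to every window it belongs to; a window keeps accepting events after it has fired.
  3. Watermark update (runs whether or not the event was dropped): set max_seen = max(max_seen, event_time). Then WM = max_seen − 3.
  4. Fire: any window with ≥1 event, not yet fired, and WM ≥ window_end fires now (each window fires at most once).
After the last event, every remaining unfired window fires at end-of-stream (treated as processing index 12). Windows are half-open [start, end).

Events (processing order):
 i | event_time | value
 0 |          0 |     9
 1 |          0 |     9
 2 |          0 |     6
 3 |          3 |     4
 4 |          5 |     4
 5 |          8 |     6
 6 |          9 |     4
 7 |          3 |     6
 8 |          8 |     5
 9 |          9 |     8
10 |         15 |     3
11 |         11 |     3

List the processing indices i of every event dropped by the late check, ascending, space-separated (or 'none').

i=0 t=0 v=9: → [0,4); WM=-3
i=1 t=0 v=9: → [0,4); WM=-3
i=2 t=0 v=6: → [0,4); WM=-3
i=3 t=3 v=4: → [0,7); WM=0
i=4 t=5 v=4: → [0,9); WM=2
i=5 t=8 v=6: → [0,12); WM=5
i=6 t=9 v=4: → [0,13); WM=6
i=7 t=3 v=6: → [0,13); WM=6
i=8 t=8 v=5: → [0,13); WM=6
i=9 t=9 v=8: → [0,13); WM=6
i=10 t=15 v=3: → [15,19); WM=12
i=11 t=11 v=3: → [0,15); WM=12

none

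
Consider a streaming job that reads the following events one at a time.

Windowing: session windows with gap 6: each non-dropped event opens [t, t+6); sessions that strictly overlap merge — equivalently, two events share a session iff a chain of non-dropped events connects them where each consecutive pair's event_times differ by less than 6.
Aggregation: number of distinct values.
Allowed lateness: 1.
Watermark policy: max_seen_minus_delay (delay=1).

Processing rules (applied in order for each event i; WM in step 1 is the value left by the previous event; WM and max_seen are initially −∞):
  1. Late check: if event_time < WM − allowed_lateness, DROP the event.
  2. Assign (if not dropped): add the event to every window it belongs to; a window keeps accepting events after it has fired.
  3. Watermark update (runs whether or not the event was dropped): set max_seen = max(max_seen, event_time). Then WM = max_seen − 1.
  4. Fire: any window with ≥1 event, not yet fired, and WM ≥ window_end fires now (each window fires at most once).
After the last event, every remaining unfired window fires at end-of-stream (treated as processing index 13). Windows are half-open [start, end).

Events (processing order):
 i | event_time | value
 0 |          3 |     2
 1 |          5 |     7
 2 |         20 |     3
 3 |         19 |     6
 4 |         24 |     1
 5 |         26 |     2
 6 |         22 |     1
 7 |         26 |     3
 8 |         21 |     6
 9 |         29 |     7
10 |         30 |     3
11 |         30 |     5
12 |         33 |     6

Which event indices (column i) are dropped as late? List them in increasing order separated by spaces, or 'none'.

i=0 t=3 v=2: → [3,9); WM=2
i=1 t=5 v=7: → [3,11); WM=4
i=2 t=20 v=3: → [20,26); WM=19
i=3 t=19 v=6: → [19,26); WM=19
i=4 t=24 v=1: → [19,30); WM=23
i=5 t=26 v=2: → [19,32); WM=25
i=6 t=22 v=1: DROP (t<25-1); WM=25
i=7 t=26 v=3: → [19,32); WM=25
i=8 t=21 v=6: DROP (t<25-1); WM=25
i=9 t=29 v=7: → [19,35); WM=28
i=10 t=30 v=3: → [19,36); WM=29
i=11 t=30 v=5: → [19,36); WM=29
i=12 t=33 v=6: → [19,39); WM=32

6 8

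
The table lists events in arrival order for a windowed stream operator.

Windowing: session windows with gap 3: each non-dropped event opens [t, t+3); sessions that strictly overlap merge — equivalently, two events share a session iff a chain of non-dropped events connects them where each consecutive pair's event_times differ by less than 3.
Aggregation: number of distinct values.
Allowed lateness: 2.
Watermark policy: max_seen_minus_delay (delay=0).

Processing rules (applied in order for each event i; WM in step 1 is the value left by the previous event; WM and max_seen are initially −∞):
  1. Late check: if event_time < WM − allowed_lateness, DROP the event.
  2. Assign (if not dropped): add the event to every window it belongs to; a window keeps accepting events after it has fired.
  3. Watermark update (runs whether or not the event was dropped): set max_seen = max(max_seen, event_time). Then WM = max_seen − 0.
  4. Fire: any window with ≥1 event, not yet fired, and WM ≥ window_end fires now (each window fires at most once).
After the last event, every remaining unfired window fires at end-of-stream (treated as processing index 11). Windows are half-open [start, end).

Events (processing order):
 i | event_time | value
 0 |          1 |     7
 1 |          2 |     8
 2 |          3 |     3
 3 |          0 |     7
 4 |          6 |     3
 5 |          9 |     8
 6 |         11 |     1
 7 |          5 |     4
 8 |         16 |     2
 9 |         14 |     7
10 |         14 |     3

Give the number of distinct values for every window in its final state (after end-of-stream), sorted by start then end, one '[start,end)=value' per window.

i=0 t=1 v=7: → [1,4); WM=1
i=1 t=2 v=8: → [1,5); WM=2
i=2 t=3 v=3: → [1,6); WM=3
i=3 t=0 v=7: DROP (t<3-2); WM=3
i=4 t=6 v=3: → [6,9); WM=6
i=5 t=9 v=8: → [9,12); WM=9
i=6 t=11 v=1: → [9,14); WM=11
i=7 t=5 v=4: DROP (t<11-2); WM=11
i=8 t=16 v=2: → [16,19); WM=16
i=9 t=14 v=7: → [14,19); WM=16
i=10 t=14 v=3: → [14,19); WM=16

[1,6)=3 [6,9)=1 [9,14)=2 [14,19)=3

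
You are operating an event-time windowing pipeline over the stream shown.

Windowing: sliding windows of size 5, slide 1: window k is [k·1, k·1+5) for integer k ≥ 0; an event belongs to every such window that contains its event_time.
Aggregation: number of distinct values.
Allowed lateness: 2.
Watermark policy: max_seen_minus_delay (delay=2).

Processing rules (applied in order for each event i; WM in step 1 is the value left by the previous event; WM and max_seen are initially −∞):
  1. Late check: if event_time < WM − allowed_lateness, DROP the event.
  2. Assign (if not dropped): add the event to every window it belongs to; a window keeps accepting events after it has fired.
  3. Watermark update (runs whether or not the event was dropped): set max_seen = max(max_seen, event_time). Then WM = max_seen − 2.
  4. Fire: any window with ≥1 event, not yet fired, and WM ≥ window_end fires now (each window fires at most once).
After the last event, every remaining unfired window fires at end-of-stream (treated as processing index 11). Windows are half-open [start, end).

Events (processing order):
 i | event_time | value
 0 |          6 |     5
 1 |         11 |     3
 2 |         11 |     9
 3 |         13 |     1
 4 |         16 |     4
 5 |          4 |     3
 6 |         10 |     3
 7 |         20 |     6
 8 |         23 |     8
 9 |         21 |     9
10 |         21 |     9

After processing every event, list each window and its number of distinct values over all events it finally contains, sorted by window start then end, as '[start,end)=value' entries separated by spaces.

[2,7)=1 [3,8)=1 [4,9)=1 [5,10)=1 [6,11)=1 [7,12)=2 [8,13)=2 [9,14)=3 [10,15)=3 [11,16)=3 [12,17)=2 [13,18)=2 [14,19)=1 [15,20)=1 [16,21)=2 [17,22)=2 [18,23)=2 [19,24)=3 [20,25)=3 [21,26)=2 [22,27)=1 [23,28)=1

i=0 t=6 v=5: → [6,11),[5,10),[4,9),[3,8),[2,7); WM=4
i=1 t=11 v=3: → [11,16),[10,15),[9,14),[8,13),[7,12); WM=9; [2,7) fires=1 [3,8) fires=1 [4,9) fires=1
i=2 t=11 v=9: → [11,16),[10,15),[9,14),[8,13),[7,12); WM=9
i=3 t=13 v=1: → [13,18),[12,17),[11,16),[10,15),[9,14); WM=11; [5,10) fires=1 [6,11) fires=1
i=4 t=16 v=4: → [16,21),[15,20),[14,19),[13,18),[12,17); WM=14; [7,12) fires=2 [8,13) fires=2 [9,14) fires=3
i=5 t=4 v=3: DROP (t<14-2); WM=14
i=6 t=10 v=3: DROP (t<14-2); WM=14
i=7 t=20 v=6: → [20,25),[19,24),[18,23),[17,22),[16,21); WM=18; [10,15) fires=3 [11,16) fires=3 [12,17) fires=2 [13,18) fires=2
i=8 t=23 v=8: → [23,28),[22,27),[21,26),[20,25),[19,24); WM=21; [14,19) fires=1 [15,20) fires=1 [16,21) fires=2
i=9 t=21 v=9: → [21,26),[20,25),[19,24),[18,23),[17,22); WM=21
i=10 t=21 v=9: → [21,26),[20,25),[19,24),[18,23),[17,22); WM=21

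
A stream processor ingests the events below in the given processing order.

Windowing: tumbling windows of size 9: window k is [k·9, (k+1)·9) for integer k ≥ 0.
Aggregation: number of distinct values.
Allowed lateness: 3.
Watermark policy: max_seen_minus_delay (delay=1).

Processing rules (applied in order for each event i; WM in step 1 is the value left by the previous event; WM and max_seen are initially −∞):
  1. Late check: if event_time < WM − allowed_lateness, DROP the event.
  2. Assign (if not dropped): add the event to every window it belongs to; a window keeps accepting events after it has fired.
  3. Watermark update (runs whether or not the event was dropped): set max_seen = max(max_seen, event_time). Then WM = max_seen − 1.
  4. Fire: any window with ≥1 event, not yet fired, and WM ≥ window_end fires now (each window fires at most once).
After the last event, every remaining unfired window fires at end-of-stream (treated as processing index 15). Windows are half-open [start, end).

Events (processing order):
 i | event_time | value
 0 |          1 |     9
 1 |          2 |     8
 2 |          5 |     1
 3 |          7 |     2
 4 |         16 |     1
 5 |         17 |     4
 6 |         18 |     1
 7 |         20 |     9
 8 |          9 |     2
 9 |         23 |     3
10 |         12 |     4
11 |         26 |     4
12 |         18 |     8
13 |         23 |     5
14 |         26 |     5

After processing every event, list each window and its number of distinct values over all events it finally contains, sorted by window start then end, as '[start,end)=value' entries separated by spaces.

i=0 t=1 v=9: → [0,9); WM=0
i=1 t=2 v=8: → [0,9); WM=1
i=2 t=5 v=1: → [0,9); WM=4
i=3 t=7 v=2: → [0,9); WM=6
i=4 t=16 v=1: → [9,18); WM=15; [0,9) fires=4
i=5 t=17 v=4: → [9,18); WM=16
i=6 t=18 v=1: → [18,27); WM=17
i=7 t=20 v=9: → [18,27); WM=19; [9,18) fires=2
i=8 t=9 v=2: DROP (t<19-3); WM=19
i=9 t=23 v=3: → [18,27); WM=22
i=10 t=12 v=4: DROP (t<22-3); WM=22
i=11 t=26 v=4: → [18,27); WM=25
i=12 t=18 v=8: DROP (t<25-3); WM=25
i=13 t=23 v=5: → [18,27); WM=25
i=14 t=26 v=5: → [18,27); WM=25

[0,9)=4 [9,18)=2 [18,27)=5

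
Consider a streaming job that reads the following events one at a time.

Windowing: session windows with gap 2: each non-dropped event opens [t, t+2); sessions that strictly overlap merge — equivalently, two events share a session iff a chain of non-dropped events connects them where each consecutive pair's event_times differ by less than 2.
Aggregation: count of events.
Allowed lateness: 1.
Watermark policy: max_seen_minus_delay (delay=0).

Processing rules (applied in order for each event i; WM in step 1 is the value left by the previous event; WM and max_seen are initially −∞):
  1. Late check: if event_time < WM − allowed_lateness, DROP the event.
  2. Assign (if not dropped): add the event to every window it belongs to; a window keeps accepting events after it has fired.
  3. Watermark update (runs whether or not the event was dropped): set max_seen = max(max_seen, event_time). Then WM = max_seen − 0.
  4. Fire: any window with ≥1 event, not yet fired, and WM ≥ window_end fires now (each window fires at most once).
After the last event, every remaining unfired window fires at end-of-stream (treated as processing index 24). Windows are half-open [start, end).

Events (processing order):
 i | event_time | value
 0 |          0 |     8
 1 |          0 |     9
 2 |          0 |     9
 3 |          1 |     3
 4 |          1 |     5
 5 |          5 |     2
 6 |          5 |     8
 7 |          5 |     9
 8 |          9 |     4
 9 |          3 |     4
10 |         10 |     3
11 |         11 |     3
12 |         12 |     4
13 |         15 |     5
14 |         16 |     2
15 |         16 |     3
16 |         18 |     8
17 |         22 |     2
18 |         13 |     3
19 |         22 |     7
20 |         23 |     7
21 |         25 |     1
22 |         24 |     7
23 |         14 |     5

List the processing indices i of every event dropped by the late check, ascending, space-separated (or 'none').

9 18 23

i=0 t=0 v=8: → [0,2); WM=0
i=1 t=0 v=9: → [0,2); WM=0
i=2 t=0 v=9: → [0,2); WM=0
i=3 t=1 v=3: → [0,3); WM=1
i=4 t=1 v=5: → [0,3); WM=1
i=5 t=5 v=2: → [5,7); WM=5
i=6 t=5 v=8: → [5,7); WM=5
i=7 t=5 v=9: → [5,7); WM=5
i=8 t=9 v=4: → [9,11); WM=9
i=9 t=3 v=4: DROP (t<9-1); WM=9
i=10 t=10 v=3: → [9,12); WM=10
i=11 t=11 v=3: → [9,13); WM=11
i=12 t=12 v=4: → [9,14); WM=12
i=13 t=15 v=5: → [15,17); WM=15
i=14 t=16 v=2: → [15,18); WM=16
i=15 t=16 v=3: → [15,18); WM=16
i=16 t=18 v=8: → [18,20); WM=18
i=17 t=22 v=2: → [22,24); WM=22
i=18 t=13 v=3: DROP (t<22-1); WM=22
i=19 t=22 v=7: → [22,24); WM=22
i=20 t=23 v=7: → [22,25); WM=23
i=21 t=25 v=1: → [25,27); WM=25
i=22 t=24 v=7: → [22,27); WM=25
i=23 t=14 v=5: DROP (t<25-1); WM=25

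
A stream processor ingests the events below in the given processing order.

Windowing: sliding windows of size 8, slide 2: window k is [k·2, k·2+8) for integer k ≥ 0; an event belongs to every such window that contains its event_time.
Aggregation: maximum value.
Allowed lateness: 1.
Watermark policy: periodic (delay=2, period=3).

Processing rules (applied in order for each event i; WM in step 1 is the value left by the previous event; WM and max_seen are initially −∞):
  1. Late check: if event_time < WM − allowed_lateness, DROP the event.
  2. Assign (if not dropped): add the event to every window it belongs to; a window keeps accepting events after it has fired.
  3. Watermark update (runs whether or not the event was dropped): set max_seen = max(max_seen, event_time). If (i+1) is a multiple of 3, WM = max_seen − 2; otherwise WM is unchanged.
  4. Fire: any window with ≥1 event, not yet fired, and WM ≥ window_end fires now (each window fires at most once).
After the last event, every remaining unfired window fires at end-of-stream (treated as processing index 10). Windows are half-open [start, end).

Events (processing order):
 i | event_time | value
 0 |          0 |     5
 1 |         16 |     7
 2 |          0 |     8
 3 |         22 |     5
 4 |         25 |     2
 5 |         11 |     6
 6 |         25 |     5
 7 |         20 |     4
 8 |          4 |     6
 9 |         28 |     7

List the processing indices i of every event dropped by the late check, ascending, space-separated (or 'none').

i=0 t=0 v=5: → [0,8); WM=−∞
i=1 t=16 v=7: → [16,24),[14,22),[12,20),[10,18); WM=−∞
i=2 t=0 v=8: → [0,8); WM=14; [0,8) fires=8
i=3 t=22 v=5: → [22,30),[20,28),[18,26),[16,24); WM=14
i=4 t=25 v=2: → [24,32),[22,30),[20,28),[18,26); WM=14
i=5 t=11 v=6: DROP (t<14-1); WM=23; [10,18) fires=7 [12,20) fires=7 [14,22) fires=7
i=6 t=25 v=5: → [24,32),[22,30),[20,28),[18,26); WM=23
i=7 t=20 v=4: DROP (t<23-1); WM=23
i=8 t=4 v=6: DROP (t<23-1); WM=23
i=9 t=28 v=7: → [28,36),[26,34),[24,32),[22,30); WM=23

5 7 8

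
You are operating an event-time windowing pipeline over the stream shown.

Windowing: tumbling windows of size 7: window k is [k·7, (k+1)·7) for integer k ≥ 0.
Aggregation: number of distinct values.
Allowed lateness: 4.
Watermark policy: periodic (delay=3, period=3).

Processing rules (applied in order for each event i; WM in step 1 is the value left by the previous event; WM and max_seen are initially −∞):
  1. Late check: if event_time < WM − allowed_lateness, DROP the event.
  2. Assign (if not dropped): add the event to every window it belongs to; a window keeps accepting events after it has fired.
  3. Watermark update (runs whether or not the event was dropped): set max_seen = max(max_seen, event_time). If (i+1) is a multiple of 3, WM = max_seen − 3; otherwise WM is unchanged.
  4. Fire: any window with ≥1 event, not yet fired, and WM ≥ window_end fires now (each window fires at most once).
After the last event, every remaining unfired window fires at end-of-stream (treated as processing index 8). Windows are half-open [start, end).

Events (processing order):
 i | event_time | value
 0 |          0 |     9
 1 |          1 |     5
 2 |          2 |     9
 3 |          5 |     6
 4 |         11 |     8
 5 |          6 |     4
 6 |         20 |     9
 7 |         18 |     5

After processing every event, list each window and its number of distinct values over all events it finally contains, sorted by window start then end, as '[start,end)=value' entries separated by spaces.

[0,7)=4 [7,14)=1 [14,21)=2

i=0 t=0 v=9: → [0,7); WM=−∞
i=1 t=1 v=5: → [0,7); WM=−∞
i=2 t=2 v=9: → [0,7); WM=-1
i=3 t=5 v=6: → [0,7); WM=-1
i=4 t=11 v=8: → [7,14); WM=-1
i=5 t=6 v=4: → [0,7); WM=8; [0,7) fires=4
i=6 t=20 v=9: → [14,21); WM=8
i=7 t=18 v=5: → [14,21); WM=8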